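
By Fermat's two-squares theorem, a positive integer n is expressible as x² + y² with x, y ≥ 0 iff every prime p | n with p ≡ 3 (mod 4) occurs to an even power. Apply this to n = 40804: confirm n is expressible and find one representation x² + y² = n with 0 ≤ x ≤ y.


Step 1: Factor n = 40804 = 2^2 · 101^2.
Step 2: Check the mod-4 condition on each prime factor: 2 = 2 (special); 101 ≡ 1 (mod 4), exponent 2.
All primes ≡ 3 (mod 4) appear to even exponent (or don't appear), so by the two-squares theorem n IS expressible as a sum of two squares.
Step 3: Build a representation. Group n = k² · m with k = 2 and m = 101 · 101 = 10201 (a product of primes ≡ 1 (mod 4)); a representation of m scales to one of n via (k·x)² + (k·y)² = k²(x² + y²). Each prime p ≡ 1 (mod 4) is itself a sum of two squares; find a² by testing p − a² for a perfect square:
  101: 101 − 1² = 100 = 10² ⇒ 101 = 1² + 10².
  Combine using the Brahmagupta–Fibonacci identity (a² + b²)(c² + d²) = (ac − bd)² + (ad + bc)² = (ac + bd)² + (ad − bc)²:
  101 · 101 = 10201: from (1² + 10²)(1² + 10²), take (1·1 − 10·10, 1·10 + 10·1) = (1 − 100, 10 + 10) = (-99, 20); dropping signs (only squares matter) gives (99, 20); check 99² + 20² = 9801 + 400 = 10201 ✓.
  Scale by k = 2: (2·99, 2·20) = (198, 40).
Step 4: Order so x ≤ y and verify: 40² + 198² = 1600 + 39204 = 40804 = n. ✓

n = 40804 = 40² + 198² (one valid representation with x ≤ y).


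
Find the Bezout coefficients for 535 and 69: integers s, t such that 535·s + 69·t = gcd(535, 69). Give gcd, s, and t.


Euclidean algorithm on (535, 69) — divide until remainder is 0:
  535 = 7 · 69 + 52
  69 = 1 · 52 + 17
  52 = 3 · 17 + 1
  17 = 17 · 1 + 0
gcd(535, 69) = 1.
Track Bezout coefficients alongside the remainders: start with r₀ = 535 = a·1 + b·0 (s = 1, t = 0) and r₁ = 69 = a·0 + b·1 (s = 0, t = 1); each new remainder r_{k+1} = r_{k-1} − q_k·r_k inherits s_{k+1} = s_{k-1} − q_k·s_k, t_{k+1} = t_{k-1} − q_k·t_k, so r_k = a·s_k + b·t_k at every step:
  q = 7: r = 52, s = 1 − 7·0 = 1, t = 0 − 7·1 = -7  (check: 535·1 + 69·(-7) = 52)
  q = 1: r = 17, s = 0 − 1·1 = -1, t = 1 − 1·(-7) = 8  (check: 535·(-1) + 69·8 = 17)
  q = 3: r = 1, s = 1 − 3·(-1) = 4, t = -7 − 3·8 = -31  (check: 535·4 + 69·(-31) = 1)
The row with r = 1 (the gcd) gives the Bezout coefficients s = 4, t = -31.
Result: 535 · (4) + 69 · (-31) = 1.

gcd(535, 69) = 1; s = 4, t = -31 (check: 535·4 + 69·(-31) = 1).


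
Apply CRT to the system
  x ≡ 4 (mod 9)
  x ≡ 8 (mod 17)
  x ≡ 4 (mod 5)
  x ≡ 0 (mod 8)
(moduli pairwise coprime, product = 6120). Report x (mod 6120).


Product of moduli M = 9 · 17 · 5 · 8 = 6120.
Merge one congruence at a time:
  Start: x ≡ 4 (mod 9).
  Combine with x ≡ 8 (mod 17); new modulus lcm = 153.
    Write x = 4 + 9·t and substitute into x ≡ 8 (mod 17): 9·t ≡ 8 − 4 = 4 (mod 17).
    The inverse of 9 mod 17 is 2 (since 9·2 = 18 = 1·17 + 1), so t ≡ 2·4 = 8 ≡ 8 (mod 17).
    Then x = 4 + 9·8 = 76, valid modulo lcm(9, 17) = 153: x ≡ 76 (mod 153).
  Combine with x ≡ 4 (mod 5); new modulus lcm = 765.
    Write x = 76 + 153·t and substitute into x ≡ 4 (mod 5): 153·t ≡ 4 − 76 = -72 (mod 5).
    Reduce coefficients mod 5: 3·t ≡ 3 (mod 5).
    The inverse of 3 mod 5 is 2 (since 3·2 = 6 = 1·5 + 1), so t ≡ 2·3 = 6 ≡ 1 (mod 5).
    Then x = 76 + 153·1 = 229, valid modulo lcm(153, 5) = 765: x ≡ 229 (mod 765).
  Combine with x ≡ 0 (mod 8); new modulus lcm = 6120.
    Write x = 229 + 765·t and substitute into x ≡ 0 (mod 8): 765·t ≡ 0 − 229 = -229 (mod 8).
    Reduce coefficients mod 8: 5·t ≡ 3 (mod 8).
    The inverse of 5 mod 8 is 5 (since 5·5 = 25 = 3·8 + 1), so t ≡ 5·3 = 15 ≡ 7 (mod 8).
    Then x = 229 + 765·7 = 5584, valid modulo lcm(765, 8) = 6120: x ≡ 5584 (mod 6120).
Verify against each original: 5584 mod 9 = 4, 5584 mod 17 = 8, 5584 mod 5 = 4, 5584 mod 8 = 0.

x ≡ 5584 (mod 6120).


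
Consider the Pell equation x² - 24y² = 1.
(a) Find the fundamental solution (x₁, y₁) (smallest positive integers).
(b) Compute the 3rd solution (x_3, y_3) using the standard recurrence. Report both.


Step 1: Find the fundamental solution (x₁, y₁) of x² - 24y² = 1.
  Expand √24 as a continued fraction. a₀ = ⌊√24⌋ = 4; iterate m_{k+1} = d_k·a_k − m_k, d_{k+1} = (24 − m_{k+1}²)/d_k, a_{k+1} = ⌊(a₀ + m_{k+1})/d_{k+1}⌋ (starting m₀ = 0, d₀ = 1), with convergents p_k = a_k·p_{k-1} + p_{k-2}, q_k = a_k·q_{k-1} + q_{k-2} (p₋₁ = 1, q₋₁ = 0):
  k = 0: a₀ = 4; p₀/q₀ = 4/1; p₀² − 24·q₀² = 16 − 24 = -8.
  k = 1: m = 4, d = 8, a = ⌊(4 + 4)/8⌋ = 1; p/q = (1·4 + 1)/(1·1 + 0) = 5/1; p² − 24·q² = 25 − 24 = 1.
  The first convergent with p² − 24·q² = 1 gives the fundamental solution (x₁, y₁) = (5, 1).
Step 2: Apply the recurrence (x_{n+1}, y_{n+1}) = (x₁x_n + 24y₁y_n, x₁y_n + y₁x_n) repeatedly.
  From (x_1, y_1) = (5, 1): x_2 = 5·5 + 24·1·1 = 49; y_2 = 5·1 + 1·5 = 10.
  From (x_2, y_2) = (49, 10): x_3 = 5·49 + 24·1·10 = 485; y_3 = 5·10 + 1·49 = 99.
Step 3: Verify x_3² - 24·y_3² = 235225 - 235224 = 1 (should be 1). ✓

(x_1, y_1) = (5, 1); (x_3, y_3) = (485, 99).


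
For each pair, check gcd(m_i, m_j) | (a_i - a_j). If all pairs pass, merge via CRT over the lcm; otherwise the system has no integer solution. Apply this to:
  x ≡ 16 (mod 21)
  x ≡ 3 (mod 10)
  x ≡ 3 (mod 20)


Moduli 21, 10, 20 are not pairwise coprime, so CRT works modulo lcm(m_i) when all pairwise compatibility conditions hold.
Pairwise compatibility: gcd(m_i, m_j) must divide a_i - a_j for every pair.
Merge one congruence at a time:
  Start: x ≡ 16 (mod 21).
  Combine with x ≡ 3 (mod 10): gcd(21, 10) = 1; 3 - 16 = -13, which IS divisible by 1, so compatible.
    Write x = 16 + 21·t and substitute into x ≡ 3 (mod 10): 21·t ≡ 3 − 16 = -13 (mod 10).
    Reduce coefficients mod 10: 1·t ≡ 7 (mod 10).
    So t ≡ 7 (mod 10).
    Then x = 16 + 21·7 = 163, valid modulo lcm(21, 10) = 210: x ≡ 163 (mod 210).
  Combine with x ≡ 3 (mod 20): gcd(210, 20) = 10; 3 - 163 = -160, which IS divisible by 10, so compatible.
    Write x = 163 + 210·t and substitute into x ≡ 3 (mod 20): 210·t ≡ 3 − 163 = -160 (mod 20).
    Divide the congruence (and modulus) by g = 10: 21·t ≡ -16 (mod 2).
    Reduce coefficients mod 2: 1·t ≡ 0 (mod 2).
    So t ≡ 0 (mod 2).
    Then x = 163 + 210·0 = 163, valid modulo lcm(210, 20) = 420: x ≡ 163 (mod 420).
Verify: 163 mod 21 = 16, 163 mod 10 = 3, 163 mod 20 = 3.

x ≡ 163 (mod 420).


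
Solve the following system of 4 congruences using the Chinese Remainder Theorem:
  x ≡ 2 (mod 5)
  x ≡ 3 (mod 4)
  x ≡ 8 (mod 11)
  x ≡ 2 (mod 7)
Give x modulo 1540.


Product of moduli M = 5 · 4 · 11 · 7 = 1540.
Merge one congruence at a time:
  Start: x ≡ 2 (mod 5).
  Combine with x ≡ 3 (mod 4); new modulus lcm = 20.
    Write x = 2 + 5·t and substitute into x ≡ 3 (mod 4): 5·t ≡ 3 − 2 = 1 (mod 4).
    Reduce coefficients mod 4: 1·t ≡ 1 (mod 4).
    So t ≡ 1 (mod 4).
    Then x = 2 + 5·1 = 7, valid modulo lcm(5, 4) = 20: x ≡ 7 (mod 20).
  Combine with x ≡ 8 (mod 11); new modulus lcm = 220.
    Write x = 7 + 20·t and substitute into x ≡ 8 (mod 11): 20·t ≡ 8 − 7 = 1 (mod 11).
    Reduce coefficients mod 11: 9·t ≡ 1 (mod 11).
    The inverse of 9 mod 11 is 5 (since 9·5 = 45 = 4·11 + 1), so t ≡ 5·1 = 5 ≡ 5 (mod 11).
    Then x = 7 + 20·5 = 107, valid modulo lcm(20, 11) = 220: x ≡ 107 (mod 220).
  Combine with x ≡ 2 (mod 7); new modulus lcm = 1540.
    Write x = 107 + 220·t and substitute into x ≡ 2 (mod 7): 220·t ≡ 2 − 107 = -105 (mod 7).
    Reduce coefficients mod 7: 3·t ≡ 0 (mod 7).
    The inverse of 3 mod 7 is 5 (since 3·5 = 15 = 2·7 + 1), so t ≡ 5·0 = 0 ≡ 0 (mod 7).
    Then x = 107 + 220·0 = 107, valid modulo lcm(220, 7) = 1540: x ≡ 107 (mod 1540).
Verify against each original: 107 mod 5 = 2, 107 mod 4 = 3, 107 mod 11 = 8, 107 mod 7 = 2.

x ≡ 107 (mod 1540).


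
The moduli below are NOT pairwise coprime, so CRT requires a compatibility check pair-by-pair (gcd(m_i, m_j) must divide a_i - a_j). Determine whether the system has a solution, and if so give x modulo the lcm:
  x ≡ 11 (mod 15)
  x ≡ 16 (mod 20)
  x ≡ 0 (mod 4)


Moduli 15, 20, 4 are not pairwise coprime, so CRT works modulo lcm(m_i) when all pairwise compatibility conditions hold.
Pairwise compatibility: gcd(m_i, m_j) must divide a_i - a_j for every pair.
Merge one congruence at a time:
  Start: x ≡ 11 (mod 15).
  Combine with x ≡ 16 (mod 20): gcd(15, 20) = 5; 16 - 11 = 5, which IS divisible by 5, so compatible.
    Write x = 11 + 15·t and substitute into x ≡ 16 (mod 20): 15·t ≡ 16 − 11 = 5 (mod 20).
    Divide the congruence (and modulus) by g = 5: 3·t ≡ 1 (mod 4).
    The inverse of 3 mod 4 is 3 (since 3·3 = 9 = 2·4 + 1), so t ≡ 3·1 = 3 ≡ 3 (mod 4).
    Then x = 11 + 15·3 = 56, valid modulo lcm(15, 20) = 60: x ≡ 56 (mod 60).
  Combine with x ≡ 0 (mod 4): gcd(60, 4) = 4; 0 - 56 = -56, which IS divisible by 4, so compatible.
    Write x = 56 + 60·t and substitute into x ≡ 0 (mod 4): 60·t ≡ 0 − 56 = -56 (mod 4).
    Divide the congruence (and modulus) by g = 4: 15·t ≡ -14 (mod 1).
    Modulo 1 every t works; take t = 0.
    Then x = 56 + 60·0 = 56, valid modulo lcm(60, 4) = 60: x ≡ 56 (mod 60).
Verify: 56 mod 15 = 11, 56 mod 20 = 16, 56 mod 4 = 0.

x ≡ 56 (mod 60).


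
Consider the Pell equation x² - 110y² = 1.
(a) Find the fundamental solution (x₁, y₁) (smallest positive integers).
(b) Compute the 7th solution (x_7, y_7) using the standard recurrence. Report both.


Step 1: Find the fundamental solution (x₁, y₁) of x² - 110y² = 1.
  Expand √110 as a continued fraction. a₀ = ⌊√110⌋ = 10; iterate m_{k+1} = d_k·a_k − m_k, d_{k+1} = (110 − m_{k+1}²)/d_k, a_{k+1} = ⌊(a₀ + m_{k+1})/d_{k+1}⌋ (starting m₀ = 0, d₀ = 1), with convergents p_k = a_k·p_{k-1} + p_{k-2}, q_k = a_k·q_{k-1} + q_{k-2} (p₋₁ = 1, q₋₁ = 0):
  k = 0: a₀ = 10; p₀/q₀ = 10/1; p₀² − 110·q₀² = 100 − 110 = -10.
  k = 1: m = 10, d = 10, a = ⌊(10 + 10)/10⌋ = 2; p/q = (2·10 + 1)/(2·1 + 0) = 21/2; p² − 110·q² = 441 − 440 = 1.
  The first convergent with p² − 110·q² = 1 gives the fundamental solution (x₁, y₁) = (21, 2).
Step 2: Apply the recurrence (x_{n+1}, y_{n+1}) = (x₁x_n + 110y₁y_n, x₁y_n + y₁x_n) repeatedly.
  From (x_1, y_1) = (21, 2): x_2 = 21·21 + 110·2·2 = 881; y_2 = 21·2 + 2·21 = 84.
  From (x_2, y_2) = (881, 84): x_3 = 21·881 + 110·2·84 = 36981; y_3 = 21·84 + 2·881 = 3526.
  From (x_3, y_3) = (36981, 3526): x_4 = 21·36981 + 110·2·3526 = 1552321; y_4 = 21·3526 + 2·36981 = 148008.
  From (x_4, y_4) = (1552321, 148008): x_5 = 21·1552321 + 110·2·148008 = 65160501; y_5 = 21·148008 + 2·1552321 = 6212810.
  From (x_5, y_5) = (65160501, 6212810): x_6 = 21·65160501 + 110·2·6212810 = 2735188721; y_6 = 21·6212810 + 2·65160501 = 260790012.
  From (x_6, y_6) = (2735188721, 260790012): x_7 = 21·2735188721 + 110·2·260790012 = 114812765781; y_7 = 21·260790012 + 2·2735188721 = 10946967694.
Step 3: Verify x_7² - 110·y_7² = 13181971186282764539961 - 13181971186282764539960 = 1 (should be 1). ✓

(x_1, y_1) = (21, 2); (x_7, y_7) = (114812765781, 10946967694).


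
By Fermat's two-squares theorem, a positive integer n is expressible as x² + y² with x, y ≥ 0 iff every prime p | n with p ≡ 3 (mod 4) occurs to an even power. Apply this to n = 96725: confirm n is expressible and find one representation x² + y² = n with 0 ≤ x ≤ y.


Step 1: Factor n = 96725 = 5^2 · 53 · 73.
Step 2: Check the mod-4 condition on each prime factor: 5 ≡ 1 (mod 4), exponent 2; 53 ≡ 1 (mod 4), exponent 1; 73 ≡ 1 (mod 4), exponent 1.
All primes ≡ 3 (mod 4) appear to even exponent (or don't appear), so by the two-squares theorem n IS expressible as a sum of two squares.
Step 3: Build a representation. Group n = k² · m with k = 5 and m = 53 · 73 = 3869 (a product of primes ≡ 1 (mod 4)); a representation of m scales to one of n via (k·x)² + (k·y)² = k²(x² + y²). Each prime p ≡ 1 (mod 4) is itself a sum of two squares; find a² by testing p − a² for a perfect square:
  53: 53 − 1² = 52, 53 − 2² = 49 = 7² ⇒ 53 = 2² + 7².
  73: 73 − 1² = 72, 73 − 2² = 69, 73 − 3² = 64 = 8² ⇒ 73 = 3² + 8².
  Combine using the Brahmagupta–Fibonacci identity (a² + b²)(c² + d²) = (ac − bd)² + (ad + bc)² = (ac + bd)² + (ad − bc)²:
  53 · 73 = 3869: from (2² + 7²)(3² + 8²), take (2·3 − 7·8, 2·8 + 7·3) = (6 − 56, 16 + 21) = (-50, 37); dropping signs (only squares matter) gives (50, 37); check 50² + 37² = 2500 + 1369 = 3869 ✓.
  Scale by k = 5: (5·50, 5·37) = (250, 185).
Step 4: Order so x ≤ y and verify: 185² + 250² = 34225 + 62500 = 96725 = n. ✓

n = 96725 = 185² + 250² (one valid representation with x ≤ y).


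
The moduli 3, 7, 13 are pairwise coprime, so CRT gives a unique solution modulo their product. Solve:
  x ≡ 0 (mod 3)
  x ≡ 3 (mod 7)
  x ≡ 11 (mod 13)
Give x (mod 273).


Moduli 3, 7, 13 are pairwise coprime; by CRT there is a unique solution modulo M = 3 · 7 · 13 = 273.
Solve pairwise, accumulating the modulus:
  Start with x ≡ 0 (mod 3).
  Combine with x ≡ 3 (mod 7): since gcd(3, 7) = 1, we get a unique residue mod 21.
    Write x = 0 + 3·t and substitute into x ≡ 3 (mod 7): 3·t ≡ 3 − 0 = 3 (mod 7).
    The inverse of 3 mod 7 is 5 (since 3·5 = 15 = 2·7 + 1), so t ≡ 5·3 = 15 ≡ 1 (mod 7).
    Then x = 0 + 3·1 = 3, valid modulo lcm(3, 7) = 21: x ≡ 3 (mod 21).
  Combine with x ≡ 11 (mod 13): since gcd(21, 13) = 1, we get a unique residue mod 273.
    Write x = 3 + 21·t and substitute into x ≡ 11 (mod 13): 21·t ≡ 11 − 3 = 8 (mod 13).
    Reduce coefficients mod 13: 8·t ≡ 8 (mod 13).
    The inverse of 8 mod 13 is 5 (since 8·5 = 40 = 3·13 + 1), so t ≡ 5·8 = 40 ≡ 1 (mod 13).
    Then x = 3 + 21·1 = 24, valid modulo lcm(21, 13) = 273: x ≡ 24 (mod 273).
Verify: 24 mod 3 = 0 ✓, 24 mod 7 = 3 ✓, 24 mod 13 = 11 ✓.

x ≡ 24 (mod 273).


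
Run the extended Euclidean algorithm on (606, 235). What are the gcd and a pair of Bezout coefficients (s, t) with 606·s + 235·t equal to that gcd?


Euclidean algorithm on (606, 235) — divide until remainder is 0:
  606 = 2 · 235 + 136
  235 = 1 · 136 + 99
  136 = 1 · 99 + 37
  99 = 2 · 37 + 25
  37 = 1 · 25 + 12
  25 = 2 · 12 + 1
  12 = 12 · 1 + 0
gcd(606, 235) = 1.
Track Bezout coefficients alongside the remainders: start with r₀ = 606 = a·1 + b·0 (s = 1, t = 0) and r₁ = 235 = a·0 + b·1 (s = 0, t = 1); each new remainder r_{k+1} = r_{k-1} − q_k·r_k inherits s_{k+1} = s_{k-1} − q_k·s_k, t_{k+1} = t_{k-1} − q_k·t_k, so r_k = a·s_k + b·t_k at every step:
  q = 2: r = 136, s = 1 − 2·0 = 1, t = 0 − 2·1 = -2  (check: 606·1 + 235·(-2) = 136)
  q = 1: r = 99, s = 0 − 1·1 = -1, t = 1 − 1·(-2) = 3  (check: 606·(-1) + 235·3 = 99)
  q = 1: r = 37, s = 1 − 1·(-1) = 2, t = -2 − 1·3 = -5  (check: 606·2 + 235·(-5) = 37)
  q = 2: r = 25, s = -1 − 2·2 = -5, t = 3 − 2·(-5) = 13  (check: 606·(-5) + 235·13 = 25)
  q = 1: r = 12, s = 2 − 1·(-5) = 7, t = -5 − 1·13 = -18  (check: 606·7 + 235·(-18) = 12)
  q = 2: r = 1, s = -5 − 2·7 = -19, t = 13 − 2·(-18) = 49  (check: 606·(-19) + 235·49 = 1)
The row with r = 1 (the gcd) gives the Bezout coefficients s = -19, t = 49.
Result: 606 · (-19) + 235 · (49) = 1.

gcd(606, 235) = 1; s = -19, t = 49 (check: 606·(-19) + 235·49 = 1).


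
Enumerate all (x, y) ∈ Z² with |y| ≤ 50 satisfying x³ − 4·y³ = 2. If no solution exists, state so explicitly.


The equation is x³ - 4y³ = 2. For fixed y, x³ = 4·y³ + 2, so a solution requires the RHS to be a perfect cube.
Strategy: iterate y from -50 to 50, compute RHS = 4·y³ + 2, and check whether it is a (positive or negative) perfect cube.
Check small values of y:
  y = 0: RHS = 2 is not a perfect cube.
  y = 1: RHS = 6 is not a perfect cube.
  y = -1: RHS = -2 is not a perfect cube.
  y = 2: RHS = 34 is not a perfect cube.
  y = -2: RHS = -30 is not a perfect cube.
  y = 3: RHS = 110 is not a perfect cube.
  y = -3: RHS = -106 is not a perfect cube.
Continuing the search up to |y| = 50 finds no solutions either.
No (x, y) in the scanned range satisfies the equation.

No integer solutions with |y| ≤ 50.


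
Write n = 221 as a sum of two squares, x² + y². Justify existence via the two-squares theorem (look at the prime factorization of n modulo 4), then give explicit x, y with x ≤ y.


Step 1: Factor n = 221 = 13 · 17.
Step 2: Check the mod-4 condition on each prime factor: 13 ≡ 1 (mod 4), exponent 1; 17 ≡ 1 (mod 4), exponent 1.
All primes ≡ 3 (mod 4) appear to even exponent (or don't appear), so by the two-squares theorem n IS expressible as a sum of two squares.
Step 3: Build a representation. Here n = 13 · 17 is a product of primes ≡ 1 (mod 4). Each prime p ≡ 1 (mod 4) is itself a sum of two squares; find a² by testing p − a² for a perfect square:
  13: 13 − 1² = 12, 13 − 2² = 9 = 3² ⇒ 13 = 2² + 3².
  17: 17 − 1² = 16 = 4² ⇒ 17 = 1² + 4².
  Combine using the Brahmagupta–Fibonacci identity (a² + b²)(c² + d²) = (ac − bd)² + (ad + bc)² = (ac + bd)² + (ad − bc)²:
  13 · 17 = 221: from (2² + 3²)(1² + 4²), take (2·1 − 3·4, 2·4 + 3·1) = (2 − 12, 8 + 3) = (-10, 11); dropping signs (only squares matter) gives (10, 11); check 10² + 11² = 100 + 121 = 221 ✓.
Step 4: Order so x ≤ y and verify: 10² + 11² = 100 + 121 = 221 = n. ✓

n = 221 = 10² + 11² (one valid representation with x ≤ y).


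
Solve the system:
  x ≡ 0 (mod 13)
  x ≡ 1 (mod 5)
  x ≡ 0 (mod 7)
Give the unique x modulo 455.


Moduli 13, 5, 7 are pairwise coprime; by CRT there is a unique solution modulo M = 13 · 5 · 7 = 455.
Solve pairwise, accumulating the modulus:
  Start with x ≡ 0 (mod 13).
  Combine with x ≡ 1 (mod 5): since gcd(13, 5) = 1, we get a unique residue mod 65.
    Write x = 0 + 13·t and substitute into x ≡ 1 (mod 5): 13·t ≡ 1 − 0 = 1 (mod 5).
    Reduce coefficients mod 5: 3·t ≡ 1 (mod 5).
    The inverse of 3 mod 5 is 2 (since 3·2 = 6 = 1·5 + 1), so t ≡ 2·1 = 2 ≡ 2 (mod 5).
    Then x = 0 + 13·2 = 26, valid modulo lcm(13, 5) = 65: x ≡ 26 (mod 65).
  Combine with x ≡ 0 (mod 7): since gcd(65, 7) = 1, we get a unique residue mod 455.
    Write x = 26 + 65·t and substitute into x ≡ 0 (mod 7): 65·t ≡ 0 − 26 = -26 (mod 7).
    Reduce coefficients mod 7: 2·t ≡ 2 (mod 7).
    The inverse of 2 mod 7 is 4 (since 2·4 = 8 = 1·7 + 1), so t ≡ 4·2 = 8 ≡ 1 (mod 7).
    Then x = 26 + 65·1 = 91, valid modulo lcm(65, 7) = 455: x ≡ 91 (mod 455).
Verify: 91 mod 13 = 0 ✓, 91 mod 5 = 1 ✓, 91 mod 7 = 0 ✓.

x ≡ 91 (mod 455).


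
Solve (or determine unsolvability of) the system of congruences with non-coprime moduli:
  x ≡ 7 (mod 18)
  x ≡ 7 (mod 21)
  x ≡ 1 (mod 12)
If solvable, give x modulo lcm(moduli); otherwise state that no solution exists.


Moduli 18, 21, 12 are not pairwise coprime, so CRT works modulo lcm(m_i) when all pairwise compatibility conditions hold.
Pairwise compatibility: gcd(m_i, m_j) must divide a_i - a_j for every pair.
Merge one congruence at a time:
  Start: x ≡ 7 (mod 18).
  Combine with x ≡ 7 (mod 21): gcd(18, 21) = 3; 7 - 7 = 0, which IS divisible by 3, so compatible.
    Write x = 7 + 18·t and substitute into x ≡ 7 (mod 21): 18·t ≡ 7 − 7 = 0 (mod 21).
    Divide the congruence (and modulus) by g = 3: 6·t ≡ 0 (mod 7).
    The inverse of 6 mod 7 is 6 (since 6·6 = 36 = 5·7 + 1), so t ≡ 6·0 = 0 ≡ 0 (mod 7).
    Then x = 7 + 18·0 = 7, valid modulo lcm(18, 21) = 126: x ≡ 7 (mod 126).
  Combine with x ≡ 1 (mod 12): gcd(126, 12) = 6; 1 - 7 = -6, which IS divisible by 6, so compatible.
    Write x = 7 + 126·t and substitute into x ≡ 1 (mod 12): 126·t ≡ 1 − 7 = -6 (mod 12).
    Divide the congruence (and modulus) by g = 6: 21·t ≡ -1 (mod 2).
    Reduce coefficients mod 2: 1·t ≡ 1 (mod 2).
    So t ≡ 1 (mod 2).
    Then x = 7 + 126·1 = 133, valid modulo lcm(126, 12) = 252: x ≡ 133 (mod 252).
Verify: 133 mod 18 = 7, 133 mod 21 = 7, 133 mod 12 = 1.

x ≡ 133 (mod 252).


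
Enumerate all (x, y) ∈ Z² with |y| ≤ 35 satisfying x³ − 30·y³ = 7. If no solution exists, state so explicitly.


The equation is x³ - 30y³ = 7. For fixed y, x³ = 30·y³ + 7, so a solution requires the RHS to be a perfect cube.
Strategy: iterate y from -35 to 35, compute RHS = 30·y³ + 7, and check whether it is a (positive or negative) perfect cube.
Check small values of y:
  y = 0: RHS = 7 is not a perfect cube.
  y = 1: RHS = 37 is not a perfect cube.
  y = -1: RHS = -23 is not a perfect cube.
  y = 2: RHS = 247 is not a perfect cube.
  y = -2: RHS = -233 is not a perfect cube.
  y = 3: RHS = 817 is not a perfect cube.
  y = -3: RHS = -803 is not a perfect cube.
Continuing the search up to |y| = 35 finds no solutions either.
No (x, y) in the scanned range satisfies the equation.

No integer solutions with |y| ≤ 35.


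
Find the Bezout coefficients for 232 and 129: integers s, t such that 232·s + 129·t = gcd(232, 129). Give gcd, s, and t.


Euclidean algorithm on (232, 129) — divide until remainder is 0:
  232 = 1 · 129 + 103
  129 = 1 · 103 + 26
  103 = 3 · 26 + 25
  26 = 1 · 25 + 1
  25 = 25 · 1 + 0
gcd(232, 129) = 1.
Track Bezout coefficients alongside the remainders: start with r₀ = 232 = a·1 + b·0 (s = 1, t = 0) and r₁ = 129 = a·0 + b·1 (s = 0, t = 1); each new remainder r_{k+1} = r_{k-1} − q_k·r_k inherits s_{k+1} = s_{k-1} − q_k·s_k, t_{k+1} = t_{k-1} − q_k·t_k, so r_k = a·s_k + b·t_k at every step:
  q = 1: r = 103, s = 1 − 1·0 = 1, t = 0 − 1·1 = -1  (check: 232·1 + 129·(-1) = 103)
  q = 1: r = 26, s = 0 − 1·1 = -1, t = 1 − 1·(-1) = 2  (check: 232·(-1) + 129·2 = 26)
  q = 3: r = 25, s = 1 − 3·(-1) = 4, t = -1 − 3·2 = -7  (check: 232·4 + 129·(-7) = 25)
  q = 1: r = 1, s = -1 − 1·4 = -5, t = 2 − 1·(-7) = 9  (check: 232·(-5) + 129·9 = 1)
The row with r = 1 (the gcd) gives the Bezout coefficients s = -5, t = 9.
Result: 232 · (-5) + 129 · (9) = 1.

gcd(232, 129) = 1; s = -5, t = 9 (check: 232·(-5) + 129·9 = 1).


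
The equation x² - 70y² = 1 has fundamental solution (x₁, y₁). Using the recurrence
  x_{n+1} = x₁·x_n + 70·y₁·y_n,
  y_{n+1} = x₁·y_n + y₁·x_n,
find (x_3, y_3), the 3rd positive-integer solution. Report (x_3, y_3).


Step 1: Find the fundamental solution (x₁, y₁) of x² - 70y² = 1.
  Expand √70 as a continued fraction. a₀ = ⌊√70⌋ = 8; iterate m_{k+1} = d_k·a_k − m_k, d_{k+1} = (70 − m_{k+1}²)/d_k, a_{k+1} = ⌊(a₀ + m_{k+1})/d_{k+1}⌋ (starting m₀ = 0, d₀ = 1), with convergents p_k = a_k·p_{k-1} + p_{k-2}, q_k = a_k·q_{k-1} + q_{k-2} (p₋₁ = 1, q₋₁ = 0):
  k = 0: a₀ = 8; p₀/q₀ = 8/1; p₀² − 70·q₀² = 64 − 70 = -6.
  k = 1: m = 8, d = 6, a = ⌊(8 + 8)/6⌋ = 2; p/q = (2·8 + 1)/(2·1 + 0) = 17/2; p² − 70·q² = 289 − 280 = 9.
  k = 2: m = 4, d = 9, a = ⌊(8 + 4)/9⌋ = 1; p/q = (1·17 + 8)/(1·2 + 1) = 25/3; p² − 70·q² = 625 − 630 = -5.
  k = 3: m = 5, d = 5, a = ⌊(8 + 5)/5⌋ = 2; p/q = (2·25 + 17)/(2·3 + 2) = 67/8; p² − 70·q² = 4489 − 4480 = 9.
  k = 4: m = 5, d = 9, a = ⌊(8 + 5)/9⌋ = 1; p/q = (1·67 + 25)/(1·8 + 3) = 92/11; p² − 70·q² = 8464 − 8470 = -6.
  k = 5: m = 4, d = 6, a = ⌊(8 + 4)/6⌋ = 2; p/q = (2·92 + 67)/(2·11 + 8) = 251/30; p² − 70·q² = 63001 − 63000 = 1.
  The first convergent with p² − 70·q² = 1 gives the fundamental solution (x₁, y₁) = (251, 30).
Step 2: Apply the recurrence (x_{n+1}, y_{n+1}) = (x₁x_n + 70y₁y_n, x₁y_n + y₁x_n) repeatedly.
  From (x_1, y_1) = (251, 30): x_2 = 251·251 + 70·30·30 = 126001; y_2 = 251·30 + 30·251 = 15060.
  From (x_2, y_2) = (126001, 15060): x_3 = 251·126001 + 70·30·15060 = 63252251; y_3 = 251·15060 + 30·126001 = 7560090.
Step 3: Verify x_3² - 70·y_3² = 4000847256567001 - 4000847256567000 = 1 (should be 1). ✓

(x_1, y_1) = (251, 30); (x_3, y_3) = (63252251, 7560090).


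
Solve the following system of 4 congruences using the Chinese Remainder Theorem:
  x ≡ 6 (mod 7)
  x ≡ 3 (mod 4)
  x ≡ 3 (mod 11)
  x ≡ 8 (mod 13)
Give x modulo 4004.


Product of moduli M = 7 · 4 · 11 · 13 = 4004.
Merge one congruence at a time:
  Start: x ≡ 6 (mod 7).
  Combine with x ≡ 3 (mod 4); new modulus lcm = 28.
    Write x = 6 + 7·t and substitute into x ≡ 3 (mod 4): 7·t ≡ 3 − 6 = -3 (mod 4).
    Reduce coefficients mod 4: 3·t ≡ 1 (mod 4).
    The inverse of 3 mod 4 is 3 (since 3·3 = 9 = 2·4 + 1), so t ≡ 3·1 = 3 ≡ 3 (mod 4).
    Then x = 6 + 7·3 = 27, valid modulo lcm(7, 4) = 28: x ≡ 27 (mod 28).
  Combine with x ≡ 3 (mod 11); new modulus lcm = 308.
    Write x = 27 + 28·t and substitute into x ≡ 3 (mod 11): 28·t ≡ 3 − 27 = -24 (mod 11).
    Reduce coefficients mod 11: 6·t ≡ 9 (mod 11).
    The inverse of 6 mod 11 is 2 (since 6·2 = 12 = 1·11 + 1), so t ≡ 2·9 = 18 ≡ 7 (mod 11).
    Then x = 27 + 28·7 = 223, valid modulo lcm(28, 11) = 308: x ≡ 223 (mod 308).
  Combine with x ≡ 8 (mod 13); new modulus lcm = 4004.
    Write x = 223 + 308·t and substitute into x ≡ 8 (mod 13): 308·t ≡ 8 − 223 = -215 (mod 13).
    Reduce coefficients mod 13: 9·t ≡ 6 (mod 13).
    The inverse of 9 mod 13 is 3 (since 9·3 = 27 = 2·13 + 1), so t ≡ 3·6 = 18 ≡ 5 (mod 13).
    Then x = 223 + 308·5 = 1763, valid modulo lcm(308, 13) = 4004: x ≡ 1763 (mod 4004).
Verify against each original: 1763 mod 7 = 6, 1763 mod 4 = 3, 1763 mod 11 = 3, 1763 mod 13 = 8.

x ≡ 1763 (mod 4004).


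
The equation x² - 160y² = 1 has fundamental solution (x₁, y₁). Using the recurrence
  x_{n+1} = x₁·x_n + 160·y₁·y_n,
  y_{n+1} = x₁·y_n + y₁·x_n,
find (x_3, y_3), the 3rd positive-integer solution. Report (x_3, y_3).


Step 1: Find the fundamental solution (x₁, y₁) of x² - 160y² = 1.
  Expand √160 as a continued fraction. a₀ = ⌊√160⌋ = 12; iterate m_{k+1} = d_k·a_k − m_k, d_{k+1} = (160 − m_{k+1}²)/d_k, a_{k+1} = ⌊(a₀ + m_{k+1})/d_{k+1}⌋ (starting m₀ = 0, d₀ = 1), with convergents p_k = a_k·p_{k-1} + p_{k-2}, q_k = a_k·q_{k-1} + q_{k-2} (p₋₁ = 1, q₋₁ = 0):
  k = 0: a₀ = 12; p₀/q₀ = 12/1; p₀² − 160·q₀² = 144 − 160 = -16.
  k = 1: m = 12, d = 16, a = ⌊(12 + 12)/16⌋ = 1; p/q = (1·12 + 1)/(1·1 + 0) = 13/1; p² − 160·q² = 169 − 160 = 9.
  k = 2: m = 4, d = 9, a = ⌊(12 + 4)/9⌋ = 1; p/q = (1·13 + 12)/(1·1 + 1) = 25/2; p² − 160·q² = 625 − 640 = -15.
  k = 3: m = 5, d = 15, a = ⌊(12 + 5)/15⌋ = 1; p/q = (1·25 + 13)/(1·2 + 1) = 38/3; p² − 160·q² = 1444 − 1440 = 4.
  k = 4: m = 10, d = 4, a = ⌊(12 + 10)/4⌋ = 5; p/q = (5·38 + 25)/(5·3 + 2) = 215/17; p² − 160·q² = 46225 − 46240 = -15.
  k = 5: m = 10, d = 15, a = ⌊(12 + 10)/15⌋ = 1; p/q = (1·215 + 38)/(1·17 + 3) = 253/20; p² − 160·q² = 64009 − 64000 = 9.
  k = 6: m = 5, d = 9, a = ⌊(12 + 5)/9⌋ = 1; p/q = (1·253 + 215)/(1·20 + 17) = 468/37; p² − 160·q² = 219024 − 219040 = -16.
  k = 7: m = 4, d = 16, a = ⌊(12 + 4)/16⌋ = 1; p/q = (1·468 + 253)/(1·37 + 20) = 721/57; p² − 160·q² = 519841 − 519840 = 1.
  The first convergent with p² − 160·q² = 1 gives the fundamental solution (x₁, y₁) = (721, 57).
Step 2: Apply the recurrence (x_{n+1}, y_{n+1}) = (x₁x_n + 160y₁y_n, x₁y_n + y₁x_n) repeatedly.
  From (x_1, y_1) = (721, 57): x_2 = 721·721 + 160·57·57 = 1039681; y_2 = 721·57 + 57·721 = 82194.
  From (x_2, y_2) = (1039681, 82194): x_3 = 721·1039681 + 160·57·82194 = 1499219281; y_3 = 721·82194 + 57·1039681 = 118523691.
Step 3: Verify x_3² - 160·y_3² = 2247658452522156961 - 2247658452522156960 = 1 (should be 1). ✓

(x_1, y_1) = (721, 57); (x_3, y_3) = (1499219281, 118523691).


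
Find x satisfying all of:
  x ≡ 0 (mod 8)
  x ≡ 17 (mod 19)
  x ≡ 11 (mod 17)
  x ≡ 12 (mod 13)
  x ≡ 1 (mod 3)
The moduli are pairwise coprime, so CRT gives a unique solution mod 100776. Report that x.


Product of moduli M = 8 · 19 · 17 · 13 · 3 = 100776.
Merge one congruence at a time:
  Start: x ≡ 0 (mod 8).
  Combine with x ≡ 17 (mod 19); new modulus lcm = 152.
    Write x = 0 + 8·t and substitute into x ≡ 17 (mod 19): 8·t ≡ 17 − 0 = 17 (mod 19).
    The inverse of 8 mod 19 is 12 (since 8·12 = 96 = 5·19 + 1), so t ≡ 12·17 = 204 ≡ 14 (mod 19).
    Then x = 0 + 8·14 = 112, valid modulo lcm(8, 19) = 152: x ≡ 112 (mod 152).
  Combine with x ≡ 11 (mod 17); new modulus lcm = 2584.
    Write x = 112 + 152·t and substitute into x ≡ 11 (mod 17): 152·t ≡ 11 − 112 = -101 (mod 17).
    Reduce coefficients mod 17: 16·t ≡ 1 (mod 17).
    The inverse of 16 mod 17 is 16 (since 16·16 = 256 = 15·17 + 1), so t ≡ 16·1 = 16 ≡ 16 (mod 17).
    Then x = 112 + 152·16 = 2544, valid modulo lcm(152, 17) = 2584: x ≡ 2544 (mod 2584).
  Combine with x ≡ 12 (mod 13); new modulus lcm = 33592.
    Write x = 2544 + 2584·t and substitute into x ≡ 12 (mod 13): 2584·t ≡ 12 − 2544 = -2532 (mod 13).
    Reduce coefficients mod 13: 10·t ≡ 3 (mod 13).
    The inverse of 10 mod 13 is 4 (since 10·4 = 40 = 3·13 + 1), so t ≡ 4·3 = 12 ≡ 12 (mod 13).
    Then x = 2544 + 2584·12 = 33552, valid modulo lcm(2584, 13) = 33592: x ≡ 33552 (mod 33592).
  Combine with x ≡ 1 (mod 3); new modulus lcm = 100776.
    Write x = 33552 + 33592·t and substitute into x ≡ 1 (mod 3): 33592·t ≡ 1 − 33552 = -33551 (mod 3).
    Reduce coefficients mod 3: 1·t ≡ 1 (mod 3).
    So t ≡ 1 (mod 3).
    Then x = 33552 + 33592·1 = 67144, valid modulo lcm(33592, 3) = 100776: x ≡ 67144 (mod 100776).
Verify against each original: 67144 mod 8 = 0, 67144 mod 19 = 17, 67144 mod 17 = 11, 67144 mod 13 = 12, 67144 mod 3 = 1.

x ≡ 67144 (mod 100776).


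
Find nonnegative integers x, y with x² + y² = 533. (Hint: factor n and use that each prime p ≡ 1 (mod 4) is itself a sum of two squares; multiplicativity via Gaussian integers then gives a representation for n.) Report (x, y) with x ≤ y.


Step 1: Factor n = 533 = 13 · 41.
Step 2: Check the mod-4 condition on each prime factor: 13 ≡ 1 (mod 4), exponent 1; 41 ≡ 1 (mod 4), exponent 1.
All primes ≡ 3 (mod 4) appear to even exponent (or don't appear), so by the two-squares theorem n IS expressible as a sum of two squares.
Step 3: Build a representation. Here n = 13 · 41 is a product of primes ≡ 1 (mod 4). Each prime p ≡ 1 (mod 4) is itself a sum of two squares; find a² by testing p − a² for a perfect square:
  13: 13 − 1² = 12, 13 − 2² = 9 = 3² ⇒ 13 = 2² + 3².
  41: 41 − 1² = 40, 41 − 2² = 37, 41 − 3² = 32, 41 − 4² = 25 = 5² ⇒ 41 = 4² + 5².
  Combine using the Brahmagupta–Fibonacci identity (a² + b²)(c² + d²) = (ac − bd)² + (ad + bc)² = (ac + bd)² + (ad − bc)²:
  13 · 41 = 533: from (2² + 3²)(4² + 5²), take (2·4 − 3·5, 2·5 + 3·4) = (8 − 15, 10 + 12) = (-7, 22); dropping signs (only squares matter) gives (7, 22); check 7² + 22² = 49 + 484 = 533 ✓.
Step 4: Order so x ≤ y and verify: 7² + 22² = 49 + 484 = 533 = n. ✓

n = 533 = 7² + 22² (one valid representation with x ≤ y).


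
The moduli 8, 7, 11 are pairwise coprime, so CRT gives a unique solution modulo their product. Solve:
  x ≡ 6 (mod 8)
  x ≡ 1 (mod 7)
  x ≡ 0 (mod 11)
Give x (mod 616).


Moduli 8, 7, 11 are pairwise coprime; by CRT there is a unique solution modulo M = 8 · 7 · 11 = 616.
Solve pairwise, accumulating the modulus:
  Start with x ≡ 6 (mod 8).
  Combine with x ≡ 1 (mod 7): since gcd(8, 7) = 1, we get a unique residue mod 56.
    Write x = 6 + 8·t and substitute into x ≡ 1 (mod 7): 8·t ≡ 1 − 6 = -5 (mod 7).
    Reduce coefficients mod 7: 1·t ≡ 2 (mod 7).
    So t ≡ 2 (mod 7).
    Then x = 6 + 8·2 = 22, valid modulo lcm(8, 7) = 56: x ≡ 22 (mod 56).
  Combine with x ≡ 0 (mod 11): since gcd(56, 11) = 1, we get a unique residue mod 616.
    Write x = 22 + 56·t and substitute into x ≡ 0 (mod 11): 56·t ≡ 0 − 22 = -22 (mod 11).
    Reduce coefficients mod 11: 1·t ≡ 0 (mod 11).
    So t ≡ 0 (mod 11).
    Then x = 22 + 56·0 = 22, valid modulo lcm(56, 11) = 616: x ≡ 22 (mod 616).
Verify: 22 mod 8 = 6 ✓, 22 mod 7 = 1 ✓, 22 mod 11 = 0 ✓.

x ≡ 22 (mod 616).


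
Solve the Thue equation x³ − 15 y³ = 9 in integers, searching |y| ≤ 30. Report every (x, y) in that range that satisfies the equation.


The equation is x³ - 15y³ = 9. For fixed y, x³ = 15·y³ + 9, so a solution requires the RHS to be a perfect cube.
Strategy: iterate y from -30 to 30, compute RHS = 15·y³ + 9, and check whether it is a (positive or negative) perfect cube.
Check small values of y:
  y = 0: RHS = 9 is not a perfect cube.
  y = 1: RHS = 24 is not a perfect cube.
  y = -1: RHS = -6 is not a perfect cube.
  y = 2: RHS = 129 is not a perfect cube.
  y = -2: RHS = -111 is not a perfect cube.
  y = 3: RHS = 414 is not a perfect cube.
  y = -3: RHS = -396 is not a perfect cube.
Continuing the search up to |y| = 30 finds no solutions either.
No (x, y) in the scanned range satisfies the equation.

No integer solutions with |y| ≤ 30.


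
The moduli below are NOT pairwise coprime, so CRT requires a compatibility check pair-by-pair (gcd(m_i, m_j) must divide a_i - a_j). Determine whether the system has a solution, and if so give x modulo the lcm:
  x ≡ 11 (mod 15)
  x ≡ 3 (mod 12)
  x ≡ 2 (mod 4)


Moduli 15, 12, 4 are not pairwise coprime, so CRT works modulo lcm(m_i) when all pairwise compatibility conditions hold.
Pairwise compatibility: gcd(m_i, m_j) must divide a_i - a_j for every pair.
Merge one congruence at a time:
  Start: x ≡ 11 (mod 15).
  Combine with x ≡ 3 (mod 12): gcd(15, 12) = 3, and 3 - 11 = -8 is NOT divisible by 3.
    ⇒ system is inconsistent (no integer solution).

No solution (the system is inconsistent).


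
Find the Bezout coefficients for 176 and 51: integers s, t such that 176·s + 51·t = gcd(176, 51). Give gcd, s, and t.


Euclidean algorithm on (176, 51) — divide until remainder is 0:
  176 = 3 · 51 + 23
  51 = 2 · 23 + 5
  23 = 4 · 5 + 3
  5 = 1 · 3 + 2
  3 = 1 · 2 + 1
  2 = 2 · 1 + 0
gcd(176, 51) = 1.
Track Bezout coefficients alongside the remainders: start with r₀ = 176 = a·1 + b·0 (s = 1, t = 0) and r₁ = 51 = a·0 + b·1 (s = 0, t = 1); each new remainder r_{k+1} = r_{k-1} − q_k·r_k inherits s_{k+1} = s_{k-1} − q_k·s_k, t_{k+1} = t_{k-1} − q_k·t_k, so r_k = a·s_k + b·t_k at every step:
  q = 3: r = 23, s = 1 − 3·0 = 1, t = 0 − 3·1 = -3  (check: 176·1 + 51·(-3) = 23)
  q = 2: r = 5, s = 0 − 2·1 = -2, t = 1 − 2·(-3) = 7  (check: 176·(-2) + 51·7 = 5)
  q = 4: r = 3, s = 1 − 4·(-2) = 9, t = -3 − 4·7 = -31  (check: 176·9 + 51·(-31) = 3)
  q = 1: r = 2, s = -2 − 1·9 = -11, t = 7 − 1·(-31) = 38  (check: 176·(-11) + 51·38 = 2)
  q = 1: r = 1, s = 9 − 1·(-11) = 20, t = -31 − 1·38 = -69  (check: 176·20 + 51·(-69) = 1)
The row with r = 1 (the gcd) gives the Bezout coefficients s = 20, t = -69.
Result: 176 · (20) + 51 · (-69) = 1.

gcd(176, 51) = 1; s = 20, t = -69 (check: 176·20 + 51·(-69) = 1).


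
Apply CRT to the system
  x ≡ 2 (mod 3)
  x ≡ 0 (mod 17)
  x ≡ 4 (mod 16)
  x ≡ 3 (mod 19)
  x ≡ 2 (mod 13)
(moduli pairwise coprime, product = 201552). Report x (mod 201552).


Product of moduli M = 3 · 17 · 16 · 19 · 13 = 201552.
Merge one congruence at a time:
  Start: x ≡ 2 (mod 3).
  Combine with x ≡ 0 (mod 17); new modulus lcm = 51.
    Write x = 2 + 3·t and substitute into x ≡ 0 (mod 17): 3·t ≡ 0 − 2 = -2 (mod 17).
    Reduce coefficients mod 17: 3·t ≡ 15 (mod 17).
    The inverse of 3 mod 17 is 6 (since 3·6 = 18 = 1·17 + 1), so t ≡ 6·15 = 90 ≡ 5 (mod 17).
    Then x = 2 + 3·5 = 17, valid modulo lcm(3, 17) = 51: x ≡ 17 (mod 51).
  Combine with x ≡ 4 (mod 16); new modulus lcm = 816.
    Write x = 17 + 51·t and substitute into x ≡ 4 (mod 16): 51·t ≡ 4 − 17 = -13 (mod 16).
    Reduce coefficients mod 16: 3·t ≡ 3 (mod 16).
    The inverse of 3 mod 16 is 11 (since 3·11 = 33 = 2·16 + 1), so t ≡ 11·3 = 33 ≡ 1 (mod 16).
    Then x = 17 + 51·1 = 68, valid modulo lcm(51, 16) = 816: x ≡ 68 (mod 816).
  Combine with x ≡ 3 (mod 19); new modulus lcm = 15504.
    Write x = 68 + 816·t and substitute into x ≡ 3 (mod 19): 816·t ≡ 3 − 68 = -65 (mod 19).
    Reduce coefficients mod 19: 18·t ≡ 11 (mod 19).
    The inverse of 18 mod 19 is 18 (since 18·18 = 324 = 17·19 + 1), so t ≡ 18·11 = 198 ≡ 8 (mod 19).
    Then x = 68 + 816·8 = 6596, valid modulo lcm(816, 19) = 15504: x ≡ 6596 (mod 15504).
  Combine with x ≡ 2 (mod 13); new modulus lcm = 201552.
    Write x = 6596 + 15504·t and substitute into x ≡ 2 (mod 13): 15504·t ≡ 2 − 6596 = -6594 (mod 13).
    Reduce coefficients mod 13: 8·t ≡ 10 (mod 13).
    The inverse of 8 mod 13 is 5 (since 8·5 = 40 = 3·13 + 1), so t ≡ 5·10 = 50 ≡ 11 (mod 13).
    Then x = 6596 + 15504·11 = 177140, valid modulo lcm(15504, 13) = 201552: x ≡ 177140 (mod 201552).
Verify against each original: 177140 mod 3 = 2, 177140 mod 17 = 0, 177140 mod 16 = 4, 177140 mod 19 = 3, 177140 mod 13 = 2.

x ≡ 177140 (mod 201552).


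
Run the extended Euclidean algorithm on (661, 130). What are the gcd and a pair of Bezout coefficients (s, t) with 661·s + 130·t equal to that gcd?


Euclidean algorithm on (661, 130) — divide until remainder is 0:
  661 = 5 · 130 + 11
  130 = 11 · 11 + 9
  11 = 1 · 9 + 2
  9 = 4 · 2 + 1
  2 = 2 · 1 + 0
gcd(661, 130) = 1.
Track Bezout coefficients alongside the remainders: start with r₀ = 661 = a·1 + b·0 (s = 1, t = 0) and r₁ = 130 = a·0 + b·1 (s = 0, t = 1); each new remainder r_{k+1} = r_{k-1} − q_k·r_k inherits s_{k+1} = s_{k-1} − q_k·s_k, t_{k+1} = t_{k-1} − q_k·t_k, so r_k = a·s_k + b·t_k at every step:
  q = 5: r = 11, s = 1 − 5·0 = 1, t = 0 − 5·1 = -5  (check: 661·1 + 130·(-5) = 11)
  q = 11: r = 9, s = 0 − 11·1 = -11, t = 1 − 11·(-5) = 56  (check: 661·(-11) + 130·56 = 9)
  q = 1: r = 2, s = 1 − 1·(-11) = 12, t = -5 − 1·56 = -61  (check: 661·12 + 130·(-61) = 2)
  q = 4: r = 1, s = -11 − 4·12 = -59, t = 56 − 4·(-61) = 300  (check: 661·(-59) + 130·300 = 1)
The row with r = 1 (the gcd) gives the Bezout coefficients s = -59, t = 300.
Result: 661 · (-59) + 130 · (300) = 1.

gcd(661, 130) = 1; s = -59, t = 300 (check: 661·(-59) + 130·300 = 1).


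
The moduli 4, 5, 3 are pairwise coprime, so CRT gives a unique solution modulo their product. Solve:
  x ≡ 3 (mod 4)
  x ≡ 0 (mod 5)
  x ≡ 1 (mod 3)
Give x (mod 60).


Moduli 4, 5, 3 are pairwise coprime; by CRT there is a unique solution modulo M = 4 · 5 · 3 = 60.
Solve pairwise, accumulating the modulus:
  Start with x ≡ 3 (mod 4).
  Combine with x ≡ 0 (mod 5): since gcd(4, 5) = 1, we get a unique residue mod 20.
    Write x = 3 + 4·t and substitute into x ≡ 0 (mod 5): 4·t ≡ 0 − 3 = -3 (mod 5).
    Reduce coefficients mod 5: 4·t ≡ 2 (mod 5).
    The inverse of 4 mod 5 is 4 (since 4·4 = 16 = 3·5 + 1), so t ≡ 4·2 = 8 ≡ 3 (mod 5).
    Then x = 3 + 4·3 = 15, valid modulo lcm(4, 5) = 20: x ≡ 15 (mod 20).
  Combine with x ≡ 1 (mod 3): since gcd(20, 3) = 1, we get a unique residue mod 60.
    Write x = 15 + 20·t and substitute into x ≡ 1 (mod 3): 20·t ≡ 1 − 15 = -14 (mod 3).
    Reduce coefficients mod 3: 2·t ≡ 1 (mod 3).
    The inverse of 2 mod 3 is 2 (since 2·2 = 4 = 1·3 + 1), so t ≡ 2·1 = 2 ≡ 2 (mod 3).
    Then x = 15 + 20·2 = 55, valid modulo lcm(20, 3) = 60: x ≡ 55 (mod 60).
Verify: 55 mod 4 = 3 ✓, 55 mod 5 = 0 ✓, 55 mod 3 = 1 ✓.

x ≡ 55 (mod 60).


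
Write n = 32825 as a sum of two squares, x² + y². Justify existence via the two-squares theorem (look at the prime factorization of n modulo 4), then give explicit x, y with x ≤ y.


Step 1: Factor n = 32825 = 5^2 · 13 · 101.
Step 2: Check the mod-4 condition on each prime factor: 5 ≡ 1 (mod 4), exponent 2; 13 ≡ 1 (mod 4), exponent 1; 101 ≡ 1 (mod 4), exponent 1.
All primes ≡ 3 (mod 4) appear to even exponent (or don't appear), so by the two-squares theorem n IS expressible as a sum of two squares.
Step 3: Build a representation. Group n = k² · m with k = 5 and m = 13 · 101 = 1313 (a product of primes ≡ 1 (mod 4)); a representation of m scales to one of n via (k·x)² + (k·y)² = k²(x² + y²). Each prime p ≡ 1 (mod 4) is itself a sum of two squares; find a² by testing p − a² for a perfect square:
  13: 13 − 1² = 12, 13 − 2² = 9 = 3² ⇒ 13 = 2² + 3².
  101: 101 − 1² = 100 = 10² ⇒ 101 = 1² + 10².
  Combine using the Brahmagupta–Fibonacci identity (a² + b²)(c² + d²) = (ac − bd)² + (ad + bc)² = (ac + bd)² + (ad − bc)²:
  13 · 101 = 1313: from (2² + 3²)(1² + 10²), take (2·1 − 3·10, 2·10 + 3·1) = (2 − 30, 20 + 3) = (-28, 23); dropping signs (only squares matter) gives (28, 23); check 28² + 23² = 784 + 529 = 1313 ✓.
  Scale by k = 5: (5·28, 5·23) = (140, 115).
Step 4: Order so x ≤ y and verify: 115² + 140² = 13225 + 19600 = 32825 = n. ✓

n = 32825 = 115² + 140² (one valid representation with x ≤ y).
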